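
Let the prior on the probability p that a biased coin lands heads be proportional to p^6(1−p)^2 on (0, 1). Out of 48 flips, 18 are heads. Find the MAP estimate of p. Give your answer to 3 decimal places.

The prior density ∝ p^6(1−p)^2 is the kernel of Beta(7, 3).
Data: 18 successes in 48 trials. The binomial likelihood contributes p^18(1−p)^30, so the posterior is Beta(7+18, 3+30) = Beta(25, 33).
For Beta(a, b) with a, b > 1 the mode is (a−1)/(a+b−2) = 24/56 ≈ 0.429.

p̂_MAP = 0.429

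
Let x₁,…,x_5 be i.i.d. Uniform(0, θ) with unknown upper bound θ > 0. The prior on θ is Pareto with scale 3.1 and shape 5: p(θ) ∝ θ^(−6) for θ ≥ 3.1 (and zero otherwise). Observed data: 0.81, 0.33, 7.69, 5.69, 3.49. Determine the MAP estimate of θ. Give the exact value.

The Uniform(0, θ) likelihood is θ^(−n) for θ ≥ max(xᵢ), zero otherwise. Here max(xᵢ) = 7.69.
Posterior ∝ θ^(−6) · θ^(−5) = θ^(−11) on θ ≥ max(3.1, 7.69) = 7.69.
This density is strictly decreasing in θ, so the posterior mode lies at the lower boundary of the support.

θ̂_MAP = 7.69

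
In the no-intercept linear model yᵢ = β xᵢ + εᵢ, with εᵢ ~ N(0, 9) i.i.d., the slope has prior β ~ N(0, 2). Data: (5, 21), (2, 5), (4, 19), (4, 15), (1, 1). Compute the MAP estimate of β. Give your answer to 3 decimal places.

β̂_MAP = 3.789

log p(β | y) = −Σ(yᵢ − βxᵢ)²/(2·9) − β²/(2·2) + const.
Setting the derivative to zero: Σxᵢ(yᵢ − βxᵢ)/9 − β/2 = 0, so β = Σxᵢyᵢ / (Σxᵢ² + σ²/τ²).
Σxᵢyᵢ = 5·21 + 2·5 + 4·19 + 4·15 + 1·1 = 252; Σxᵢ² = 62; σ²/τ² = 4.5.
β̂_MAP = 252 / (62 + 4.5) = 252/66.5 ≈ 3.789.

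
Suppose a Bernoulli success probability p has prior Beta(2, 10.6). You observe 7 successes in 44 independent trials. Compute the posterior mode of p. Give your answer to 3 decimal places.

Prior: Beta(2, 10.6).
Data: 7 successes in 44 trials. The binomial likelihood contributes p^7(1−p)^37, so the posterior is Beta(2+7, 10.6+37) = Beta(9, 47.6).
For Beta(a, b) with a, b > 1 the mode is (a−1)/(a+b−2) = 8/54.6 ≈ 0.147.

p̂_MAP = 0.147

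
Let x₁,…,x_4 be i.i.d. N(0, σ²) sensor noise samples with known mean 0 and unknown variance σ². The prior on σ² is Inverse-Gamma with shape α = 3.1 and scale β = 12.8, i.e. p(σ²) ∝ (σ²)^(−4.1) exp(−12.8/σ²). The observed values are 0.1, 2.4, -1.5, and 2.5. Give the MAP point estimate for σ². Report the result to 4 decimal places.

σ̂²_MAP = 3.2680

Sum of squared deviations about the known mean: SS = (0.1−0)² + (2.4−0)² + (-1.5−0)² + (2.5−0)² = 14.27.
The Normal likelihood contributes (σ²)^(−n/2) exp(−SS/(2σ²)), so the posterior is Inverse-Gamma(α + n/2, β + SS/2) = Inverse-Gamma(5.1, 19.935).
The mode of Inverse-Gamma(a, b) is b/(a+1) = 19.935/6.1 ≈ 3.2680.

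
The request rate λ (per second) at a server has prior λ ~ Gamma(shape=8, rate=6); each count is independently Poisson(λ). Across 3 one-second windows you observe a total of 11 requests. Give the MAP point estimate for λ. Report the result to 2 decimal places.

λ̂_MAP = 2.00

Σxᵢ = 11, n = 3.
Posterior ∝ λ^7e^(−6λ) · λ^11e^(−3λ) = λ^18e^(−9λ), i.e. Gamma(shape=19, rate=9).
The mode of a Gamma(a, b) with a ≥ 1 (shape–rate) is (a−1)/b = 18/9 ≈ 2.00.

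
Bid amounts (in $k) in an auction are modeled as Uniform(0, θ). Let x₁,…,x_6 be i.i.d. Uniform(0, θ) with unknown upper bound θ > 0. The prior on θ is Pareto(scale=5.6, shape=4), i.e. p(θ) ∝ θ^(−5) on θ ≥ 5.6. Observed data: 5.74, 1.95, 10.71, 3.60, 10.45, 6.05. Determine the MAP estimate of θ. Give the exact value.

θ̂_MAP = 10.71

The Uniform(0, θ) likelihood is θ^(−n) for θ ≥ max(xᵢ), zero otherwise. Here max(xᵢ) = 10.71.
Posterior ∝ θ^(−5) · θ^(−6) = θ^(−11) on θ ≥ max(5.6, 10.71) = 10.71.
This density is strictly decreasing in θ, so the posterior mode lies at the lower boundary of the support.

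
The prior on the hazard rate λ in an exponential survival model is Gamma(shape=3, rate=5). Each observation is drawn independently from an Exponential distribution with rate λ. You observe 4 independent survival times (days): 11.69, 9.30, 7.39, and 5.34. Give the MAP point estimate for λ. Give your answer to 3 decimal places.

The Exponential(rate=λ) likelihood is ∝ λ^n e^(−λΣtᵢ). Here n = 4 and Σtᵢ = 11.69 + 9.30 + 7.39 + 5.34 = 33.72.
Posterior ∝ λ^2e^(−5λ) · λ^4e^(−33.72λ) = λ^6e^(−38.72λ), i.e. Gamma(7, 38.72).
Mode = (a−1)/b = 6/38.72 ≈ 0.155.

λ̂_MAP = 0.155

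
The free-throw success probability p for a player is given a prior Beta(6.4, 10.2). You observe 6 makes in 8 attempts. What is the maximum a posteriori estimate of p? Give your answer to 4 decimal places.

p̂_MAP = 0.5044

Prior: Beta(6.4, 10.2).
Data: 6 successes in 8 trials. The binomial likelihood contributes p^6(1−p)^2, so the posterior is Beta(6.4+6, 10.2+2) = Beta(12.4, 12.2).
For Beta(a, b) with a, b > 1 the mode is (a−1)/(a+b−2) = 11.4/22.6 ≈ 0.5044.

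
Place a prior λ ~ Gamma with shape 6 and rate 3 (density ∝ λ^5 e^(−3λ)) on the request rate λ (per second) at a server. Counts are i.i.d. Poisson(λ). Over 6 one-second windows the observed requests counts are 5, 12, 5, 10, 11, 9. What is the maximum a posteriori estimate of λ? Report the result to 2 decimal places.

Σxᵢ = 5+12+5+10+11+9 = 52, with n = 6.
Posterior ∝ λ^5e^(−3λ) · λ^52e^(−6λ) = λ^57e^(−9λ), i.e. Gamma(shape=58, rate=9).
The mode of a Gamma(a, b) with a ≥ 1 (shape–rate) is (a−1)/b = 57/9 ≈ 6.33.

λ̂_MAP = 6.33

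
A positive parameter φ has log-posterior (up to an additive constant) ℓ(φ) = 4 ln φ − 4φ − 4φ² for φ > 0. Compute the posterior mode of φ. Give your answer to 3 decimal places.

φ̂_MAP = 0.500

ℓ'(φ) = 4/φ − 4 − 8φ. Setting this to zero and multiplying by φ: 8φ² + 4φ − 4 = 0.
φ = (−4 + √(4² + 4·8·4)) / (2·8) = (−4 + √144) / 16 = (−4 + 12)/16 = 1/2.
ℓ''(φ) = −4/φ² − 8 < 0, confirming a maximum.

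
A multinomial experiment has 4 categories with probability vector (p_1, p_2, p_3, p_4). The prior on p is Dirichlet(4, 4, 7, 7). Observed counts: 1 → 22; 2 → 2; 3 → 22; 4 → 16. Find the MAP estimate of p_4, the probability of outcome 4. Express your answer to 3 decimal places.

The posterior is Dirichlet(αᵢ + nᵢ) = Dirichlet(26, 6, 29, 23).
For a Dirichlet(a₁,…,a_K) with all aᵢ > 1, the mode has j-th component (aⱼ − 1)/(Σaᵢ − K).
Here Σaᵢ = 84 and K = 4, so p_4 = (23 − 1)/(84 − 4) = 22/80 ≈ 0.275.

MAP estimate: 0.275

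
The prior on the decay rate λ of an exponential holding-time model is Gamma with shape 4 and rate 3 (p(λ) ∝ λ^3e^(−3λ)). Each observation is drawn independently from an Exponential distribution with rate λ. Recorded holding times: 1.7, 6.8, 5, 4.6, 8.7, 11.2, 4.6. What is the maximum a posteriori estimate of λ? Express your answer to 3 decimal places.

λ̂_MAP = 0.219

The Exponential(rate=λ) likelihood is ∝ λ^n e^(−λΣtᵢ). Here n = 7 and Σtᵢ = 1.7 + 6.8 + 5 + 4.6 + 8.7 + 11.2 + 4.6 = 42.6.
Posterior ∝ λ^3e^(−3λ) · λ^7e^(−42.6λ) = λ^10e^(−45.6λ), i.e. Gamma(11, 45.6).
Mode = (a−1)/b = 10/45.6 ≈ 0.219.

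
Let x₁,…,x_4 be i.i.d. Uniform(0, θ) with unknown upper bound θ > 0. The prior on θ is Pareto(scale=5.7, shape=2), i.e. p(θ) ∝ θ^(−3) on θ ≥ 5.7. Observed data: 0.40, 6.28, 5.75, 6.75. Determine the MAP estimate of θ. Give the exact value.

The Uniform(0, θ) likelihood is θ^(−n) for θ ≥ max(xᵢ), zero otherwise. Here max(xᵢ) = 6.75.
Posterior ∝ θ^(−3) · θ^(−4) = θ^(−7) on θ ≥ max(5.7, 6.75) = 6.75.
This density is strictly decreasing in θ, so the posterior mode lies at the lower boundary of the support.

θ̂_MAP = 6.75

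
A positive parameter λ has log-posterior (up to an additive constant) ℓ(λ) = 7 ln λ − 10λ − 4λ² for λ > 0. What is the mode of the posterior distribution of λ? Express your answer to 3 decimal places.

ℓ'(λ) = 7/λ − 10 − 8λ. Setting this to zero and multiplying by λ: 8λ² + 10λ − 7 = 0.
λ = (−10 + √(10² + 4·8·7)) / (2·8) = (−10 + √324) / 16 = (−10 + 18)/16 = 1/2.
ℓ''(λ) = −7/λ² − 8 < 0, confirming a maximum.

λ̂_MAP = 0.500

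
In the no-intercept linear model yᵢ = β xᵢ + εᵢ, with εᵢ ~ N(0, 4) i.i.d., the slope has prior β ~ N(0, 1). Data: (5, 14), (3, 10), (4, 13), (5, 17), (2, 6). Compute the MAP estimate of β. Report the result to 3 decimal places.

log p(β | y) = −Σ(yᵢ − βxᵢ)²/(2·4) − β²/(2·1) + const.
Setting the derivative to zero: Σxᵢ(yᵢ − βxᵢ)/4 − β/1 = 0, so β = Σxᵢyᵢ / (Σxᵢ² + σ²/τ²).
Σxᵢyᵢ = 5·14 + 3·10 + 4·13 + 5·17 + 2·6 = 249; Σxᵢ² = 79; σ²/τ² = 4.
β̂_MAP = 249 / (79 + 4) = 249/83 ≈ 3.000.

β̂_MAP = 3.000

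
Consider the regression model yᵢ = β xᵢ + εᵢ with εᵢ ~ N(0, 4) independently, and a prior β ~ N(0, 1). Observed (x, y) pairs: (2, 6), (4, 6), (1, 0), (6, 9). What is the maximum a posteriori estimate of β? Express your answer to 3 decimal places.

log p(β | y) = −Σ(yᵢ − βxᵢ)²/(2·4) − β²/(2·1) + const.
Setting the derivative to zero: Σxᵢ(yᵢ − βxᵢ)/4 − β/1 = 0, so β = Σxᵢyᵢ / (Σxᵢ² + σ²/τ²).
Σxᵢyᵢ = 2·6 + 4·6 + 1·0 + 6·9 = 90; Σxᵢ² = 57; σ²/τ² = 4.
β̂_MAP = 90 / (57 + 4) = 90/61 ≈ 1.475.

β̂_MAP = 1.475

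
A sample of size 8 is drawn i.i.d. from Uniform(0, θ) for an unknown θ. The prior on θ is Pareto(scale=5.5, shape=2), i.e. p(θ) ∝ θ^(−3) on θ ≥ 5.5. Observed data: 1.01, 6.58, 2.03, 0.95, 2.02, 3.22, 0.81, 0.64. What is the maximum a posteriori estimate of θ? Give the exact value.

θ̂_MAP = 6.58

The Uniform(0, θ) likelihood is θ^(−n) for θ ≥ max(xᵢ), zero otherwise. Here max(xᵢ) = 6.58.
Posterior ∝ θ^(−3) · θ^(−8) = θ^(−11) on θ ≥ max(5.5, 6.58) = 6.58.
This density is strictly decreasing in θ, so the posterior mode lies at the lower boundary of the support.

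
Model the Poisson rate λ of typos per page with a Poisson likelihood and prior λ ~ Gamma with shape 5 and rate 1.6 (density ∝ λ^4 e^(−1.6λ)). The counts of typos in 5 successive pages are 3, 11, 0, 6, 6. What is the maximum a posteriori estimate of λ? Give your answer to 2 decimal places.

Σxᵢ = 3+11+0+6+6 = 26, with n = 5.
Posterior ∝ λ^4e^(−1.6λ) · λ^26e^(−5λ) = λ^30e^(−6.6λ), i.e. Gamma(shape=31, rate=6.6).
The mode of a Gamma(a, b) with a ≥ 1 (shape–rate) is (a−1)/b = 30/6.6 ≈ 4.55.

λ̂_MAP = 4.55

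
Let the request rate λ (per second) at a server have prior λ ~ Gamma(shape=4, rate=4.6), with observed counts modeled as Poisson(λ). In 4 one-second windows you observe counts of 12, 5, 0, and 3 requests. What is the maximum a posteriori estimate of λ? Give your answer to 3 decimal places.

Σxᵢ = 12+5+0+3 = 20, with n = 4.
Posterior ∝ λ^3e^(−4.6λ) · λ^20e^(−4λ) = λ^23e^(−8.6λ), i.e. Gamma(shape=24, rate=8.6).
The mode of a Gamma(a, b) with a ≥ 1 (shape–rate) is (a−1)/b = 23/8.6 ≈ 2.674.

λ̂_MAP = 2.674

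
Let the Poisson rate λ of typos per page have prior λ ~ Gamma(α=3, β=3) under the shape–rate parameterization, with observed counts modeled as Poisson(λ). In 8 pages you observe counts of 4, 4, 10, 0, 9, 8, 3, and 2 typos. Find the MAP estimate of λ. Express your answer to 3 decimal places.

λ̂_MAP = 3.818

Σxᵢ = 4+4+10+0+9+8+3+2 = 40, with n = 8.
Posterior ∝ λ^2e^(−3λ) · λ^40e^(−8λ) = λ^42e^(−11λ), i.e. Gamma(shape=43, rate=11).
The mode of a Gamma(a, b) with a ≥ 1 (shape–rate) is (a−1)/b = 42/11 ≈ 3.818.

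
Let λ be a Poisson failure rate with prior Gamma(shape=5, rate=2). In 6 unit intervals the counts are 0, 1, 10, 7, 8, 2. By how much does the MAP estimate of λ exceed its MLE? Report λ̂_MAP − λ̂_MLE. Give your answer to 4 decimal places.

Σxᵢ = 28. Posterior is Gamma(33, 8); MAP = (33−1)/8 = 32/8 ≈ 4.00000.
MLE = x̄ = 28/6 ≈ 4.66667.
Difference = 32/8 − 28/6 = -2/3 ≈ -0.6667.

MAP − MLE = -0.6667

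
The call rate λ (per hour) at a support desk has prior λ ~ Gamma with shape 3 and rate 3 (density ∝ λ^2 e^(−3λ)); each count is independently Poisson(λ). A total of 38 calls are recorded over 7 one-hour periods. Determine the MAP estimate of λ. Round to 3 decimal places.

Σxᵢ = 38, n = 7.
Posterior ∝ λ^2e^(−3λ) · λ^38e^(−7λ) = λ^40e^(−10λ), i.e. Gamma(shape=41, rate=10).
The mode of a Gamma(a, b) with a ≥ 1 (shape–rate) is (a−1)/b = 40/10 ≈ 4.000.

λ̂_MAP = 4.000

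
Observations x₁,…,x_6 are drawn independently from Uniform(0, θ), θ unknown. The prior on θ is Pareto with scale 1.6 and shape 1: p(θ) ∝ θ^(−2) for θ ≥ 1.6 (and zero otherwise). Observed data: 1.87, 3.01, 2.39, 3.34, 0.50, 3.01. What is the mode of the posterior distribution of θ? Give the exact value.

The Uniform(0, θ) likelihood is θ^(−n) for θ ≥ max(xᵢ), zero otherwise. Here max(xᵢ) = 3.34.
Posterior ∝ θ^(−2) · θ^(−6) = θ^(−8) on θ ≥ max(1.6, 3.34) = 3.34.
This density is strictly decreasing in θ, so the posterior mode lies at the lower boundary of the support.

θ̂_MAP = 3.34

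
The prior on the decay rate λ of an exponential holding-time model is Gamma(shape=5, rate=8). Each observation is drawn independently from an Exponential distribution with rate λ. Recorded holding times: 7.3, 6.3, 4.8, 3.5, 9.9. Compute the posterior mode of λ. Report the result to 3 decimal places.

The Exponential(rate=λ) likelihood is ∝ λ^n e^(−λΣtᵢ). Here n = 5 and Σtᵢ = 7.3 + 6.3 + 4.8 + 3.5 + 9.9 = 31.8.
Posterior ∝ λ^4e^(−8λ) · λ^5e^(−31.8λ) = λ^9e^(−39.8λ), i.e. Gamma(10, 39.8).
Mode = (a−1)/b = 9/39.8 ≈ 0.226.

λ̂_MAP = 0.226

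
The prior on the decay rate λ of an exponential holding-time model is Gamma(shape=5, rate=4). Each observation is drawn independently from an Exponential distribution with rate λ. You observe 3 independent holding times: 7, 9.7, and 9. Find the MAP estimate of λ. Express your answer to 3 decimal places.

The Exponential(rate=λ) likelihood is ∝ λ^n e^(−λΣtᵢ). Here n = 3 and Σtᵢ = 7 + 9.7 + 9 = 25.7.
Posterior ∝ λ^4e^(−4λ) · λ^3e^(−25.7λ) = λ^7e^(−29.7λ), i.e. Gamma(8, 29.7).
Mode = (a−1)/b = 7/29.7 ≈ 0.236.

λ̂_MAP = 0.236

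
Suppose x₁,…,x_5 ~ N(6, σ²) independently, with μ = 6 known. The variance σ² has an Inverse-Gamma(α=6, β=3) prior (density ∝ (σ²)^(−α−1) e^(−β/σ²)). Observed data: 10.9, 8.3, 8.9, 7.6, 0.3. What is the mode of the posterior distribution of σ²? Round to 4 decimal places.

σ̂²_MAP = 4.1453

Sum of squared deviations about the known mean: SS = (10.9−6)² + (8.3−6)² + (8.9−6)² + (7.6−6)² + (0.3−6)² = 72.76.
The Normal likelihood contributes (σ²)^(−n/2) exp(−SS/(2σ²)), so the posterior is Inverse-Gamma(α + n/2, β + SS/2) = Inverse-Gamma(8.5, 39.38).
The mode of Inverse-Gamma(a, b) is b/(a+1) = 39.38/9.5 ≈ 4.1453.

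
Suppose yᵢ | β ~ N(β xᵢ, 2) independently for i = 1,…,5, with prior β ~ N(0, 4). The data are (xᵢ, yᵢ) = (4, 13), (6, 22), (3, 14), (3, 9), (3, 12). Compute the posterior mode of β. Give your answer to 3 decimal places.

log p(β | y) = −Σ(yᵢ − βxᵢ)²/(2·2) − β²/(2·4) + const.
Setting the derivative to zero: Σxᵢ(yᵢ − βxᵢ)/2 − β/4 = 0, so β = Σxᵢyᵢ / (Σxᵢ² + σ²/τ²).
Σxᵢyᵢ = 4·13 + 6·22 + 3·14 + 3·9 + 3·12 = 289; Σxᵢ² = 79; σ²/τ² = 0.5.
β̂_MAP = 289 / (79 + 0.5) = 289/79.5 ≈ 3.635.

β̂_MAP = 3.635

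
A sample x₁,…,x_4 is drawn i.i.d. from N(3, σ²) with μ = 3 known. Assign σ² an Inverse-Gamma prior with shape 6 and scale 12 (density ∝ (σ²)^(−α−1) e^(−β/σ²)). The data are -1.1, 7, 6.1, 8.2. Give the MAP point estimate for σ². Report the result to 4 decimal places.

Sum of squared deviations about the known mean: SS = (-1.1−3)² + (7−3)² + (6.1−3)² + (8.2−3)² = 69.46.
The Normal likelihood contributes (σ²)^(−n/2) exp(−SS/(2σ²)), so the posterior is Inverse-Gamma(α + n/2, β + SS/2) = Inverse-Gamma(8, 46.73).
The mode of Inverse-Gamma(a, b) is b/(a+1) = 46.73/9 ≈ 5.1922.

σ̂²_MAP = 5.1922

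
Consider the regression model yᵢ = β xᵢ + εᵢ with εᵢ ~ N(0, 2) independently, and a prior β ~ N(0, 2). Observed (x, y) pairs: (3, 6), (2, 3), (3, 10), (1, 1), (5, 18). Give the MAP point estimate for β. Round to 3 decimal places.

β̂_MAP = 2.959

log p(β | y) = −Σ(yᵢ − βxᵢ)²/(2·2) − β²/(2·2) + const.
Setting the derivative to zero: Σxᵢ(yᵢ − βxᵢ)/2 − β/2 = 0, so β = Σxᵢyᵢ / (Σxᵢ² + σ²/τ²).
Σxᵢyᵢ = 3·6 + 2·3 + 3·10 + 1·1 + 5·18 = 145; Σxᵢ² = 48; σ²/τ² = 1.
β̂_MAP = 145 / (48 + 1) = 145/49 ≈ 2.959.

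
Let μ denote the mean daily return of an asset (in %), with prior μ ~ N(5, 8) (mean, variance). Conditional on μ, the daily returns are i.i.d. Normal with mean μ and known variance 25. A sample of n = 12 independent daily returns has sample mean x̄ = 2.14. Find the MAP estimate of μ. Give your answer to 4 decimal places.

μ̂_MAP = 2.7309

n = 12, x̄ = 2.14.
For a Normal prior and Normal likelihood with known variance, the posterior is Normal; its mode equals its mean, the precision-weighted average.
Prior precision 1/σ₀² = 1/8 = 0.125; data precision n/σ² = 12/25 = 0.48.
μ̂ = (0.125·5 + 0.48·2.14) / (0.125 + 0.48) = 1.6522/0.605 = 751/275 ≈ 2.7309.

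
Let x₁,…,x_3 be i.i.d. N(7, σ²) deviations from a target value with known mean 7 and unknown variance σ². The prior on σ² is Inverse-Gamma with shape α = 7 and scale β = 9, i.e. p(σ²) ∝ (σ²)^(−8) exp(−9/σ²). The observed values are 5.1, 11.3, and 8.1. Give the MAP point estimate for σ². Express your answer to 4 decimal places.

σ̂²_MAP = 2.1742

Sum of squared deviations about the known mean: SS = (5.1−7)² + (11.3−7)² + (8.1−7)² = 23.31.
The Normal likelihood contributes (σ²)^(−n/2) exp(−SS/(2σ²)), so the posterior is Inverse-Gamma(α + n/2, β + SS/2) = Inverse-Gamma(8.5, 20.655).
The mode of Inverse-Gamma(a, b) is b/(a+1) = 20.655/9.5 ≈ 2.1742.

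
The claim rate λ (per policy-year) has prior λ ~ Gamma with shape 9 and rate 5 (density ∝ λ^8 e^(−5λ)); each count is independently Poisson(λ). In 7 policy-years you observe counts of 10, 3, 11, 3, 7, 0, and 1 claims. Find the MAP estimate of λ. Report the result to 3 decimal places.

λ̂_MAP = 3.583

Σxᵢ = 10+3+11+3+7+0+1 = 35, with n = 7.
Posterior ∝ λ^8e^(−5λ) · λ^35e^(−7λ) = λ^43e^(−12λ), i.e. Gamma(shape=44, rate=12).
The mode of a Gamma(a, b) with a ≥ 1 (shape–rate) is (a−1)/b = 43/12 ≈ 3.583.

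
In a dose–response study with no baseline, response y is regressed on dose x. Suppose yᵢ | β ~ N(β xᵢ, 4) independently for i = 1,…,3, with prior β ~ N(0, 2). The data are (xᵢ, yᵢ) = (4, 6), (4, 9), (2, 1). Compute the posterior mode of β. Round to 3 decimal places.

log p(β | y) = −Σ(yᵢ − βxᵢ)²/(2·4) − β²/(2·2) + const.
Setting the derivative to zero: Σxᵢ(yᵢ − βxᵢ)/4 − β/2 = 0, so β = Σxᵢyᵢ / (Σxᵢ² + σ²/τ²).
Σxᵢyᵢ = 4·6 + 4·9 + 2·1 = 62; Σxᵢ² = 36; σ²/τ² = 2.
β̂_MAP = 62 / (36 + 2) = 62/38 ≈ 1.632.

β̂_MAP = 1.632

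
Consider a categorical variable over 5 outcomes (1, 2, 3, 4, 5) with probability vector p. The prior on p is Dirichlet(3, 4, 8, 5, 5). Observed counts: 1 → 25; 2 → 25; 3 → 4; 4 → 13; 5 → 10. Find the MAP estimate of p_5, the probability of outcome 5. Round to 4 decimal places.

MAP estimate: 0.1443

The posterior is Dirichlet(αᵢ + nᵢ) = Dirichlet(28, 29, 12, 18, 15).
For a Dirichlet(a₁,…,a_K) with all aᵢ > 1, the mode has j-th component (aⱼ − 1)/(Σaᵢ − K).
Here Σaᵢ = 102 and K = 5, so p_5 = (15 − 1)/(102 − 5) = 14/97 ≈ 0.1443.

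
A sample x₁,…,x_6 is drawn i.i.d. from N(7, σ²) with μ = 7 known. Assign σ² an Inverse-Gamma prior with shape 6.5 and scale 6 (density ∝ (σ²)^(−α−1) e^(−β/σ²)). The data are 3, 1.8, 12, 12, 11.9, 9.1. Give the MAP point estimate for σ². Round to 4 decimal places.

Sum of squared deviations about the known mean: SS = (3−7)² + (1.8−7)² + (12−7)² + (12−7)² + (11.9−7)² + (9.1−7)² = 121.46.
The Normal likelihood contributes (σ²)^(−n/2) exp(−SS/(2σ²)), so the posterior is Inverse-Gamma(α + n/2, β + SS/2) = Inverse-Gamma(9.5, 66.73).
The mode of Inverse-Gamma(a, b) is b/(a+1) = 66.73/10.5 ≈ 6.3552.

σ̂²_MAP = 6.3552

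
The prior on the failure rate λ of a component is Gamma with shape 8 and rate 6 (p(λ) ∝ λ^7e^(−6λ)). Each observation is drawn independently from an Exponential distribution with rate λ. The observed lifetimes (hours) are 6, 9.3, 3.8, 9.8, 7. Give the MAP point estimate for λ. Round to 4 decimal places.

λ̂_MAP = 0.2864

The Exponential(rate=λ) likelihood is ∝ λ^n e^(−λΣtᵢ). Here n = 5 and Σtᵢ = 6 + 9.3 + 3.8 + 9.8 + 7 = 35.9.
Posterior ∝ λ^7e^(−6λ) · λ^5e^(−35.9λ) = λ^12e^(−41.9λ), i.e. Gamma(13, 41.9).
Mode = (a−1)/b = 12/41.9 ≈ 0.2864.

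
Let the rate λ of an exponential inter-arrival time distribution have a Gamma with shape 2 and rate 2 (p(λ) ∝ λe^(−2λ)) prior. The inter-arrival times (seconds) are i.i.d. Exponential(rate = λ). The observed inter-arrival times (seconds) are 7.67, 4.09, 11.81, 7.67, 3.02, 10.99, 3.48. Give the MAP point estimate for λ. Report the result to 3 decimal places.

The Exponential(rate=λ) likelihood is ∝ λ^n e^(−λΣtᵢ). Here n = 7 and Σtᵢ = 7.67 + 4.09 + 11.81 + 7.67 + 3.02 + 10.99 + 3.48 = 48.73.
Posterior ∝ λe^(−2λ) · λ^7e^(−48.73λ) = λ^8e^(−50.73λ), i.e. Gamma(9, 50.73).
Mode = (a−1)/b = 8/50.73 ≈ 0.158.

λ̂_MAP = 0.158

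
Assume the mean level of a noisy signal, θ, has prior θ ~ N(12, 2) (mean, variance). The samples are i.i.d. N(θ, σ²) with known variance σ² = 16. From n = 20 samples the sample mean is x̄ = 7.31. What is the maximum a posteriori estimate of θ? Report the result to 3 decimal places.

n = 20, x̄ = 7.31.
For a Normal prior and Normal likelihood with known variance, the posterior is Normal; its mode equals its mean, the precision-weighted average.
Prior precision 1/σ₀² = 1/2 = 0.5; data precision n/σ² = 20/16 = 1.25.
θ̂ = (0.5·12 + 1.25·7.31) / (0.5 + 1.25) = 15.1375/1.75 = 8.650.

θ̂_MAP = 8.650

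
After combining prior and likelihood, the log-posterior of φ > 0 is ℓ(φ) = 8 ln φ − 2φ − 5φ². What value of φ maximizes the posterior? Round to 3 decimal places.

ℓ'(φ) = 8/φ − 2 − 10φ. Setting this to zero and multiplying by φ: 10φ² + 2φ − 8 = 0.
φ = (−2 + √(2² + 4·10·8)) / (2·10) = (−2 + √324) / 20 = (−2 + 18)/20 = 4/5.
ℓ''(φ) = −8/φ² − 10 < 0, confirming a maximum.

φ̂_MAP = 0.800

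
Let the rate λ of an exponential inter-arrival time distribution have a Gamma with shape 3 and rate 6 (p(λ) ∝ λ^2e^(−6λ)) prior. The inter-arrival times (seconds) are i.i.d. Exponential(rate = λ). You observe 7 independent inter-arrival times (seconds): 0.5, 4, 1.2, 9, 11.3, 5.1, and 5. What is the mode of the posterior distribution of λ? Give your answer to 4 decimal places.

The Exponential(rate=λ) likelihood is ∝ λ^n e^(−λΣtᵢ). Here n = 7 and Σtᵢ = 0.5 + 4 + 1.2 + 9 + 11.3 + 5.1 + 5 = 36.1.
Posterior ∝ λ^2e^(−6λ) · λ^7e^(−36.1λ) = λ^9e^(−42.1λ), i.e. Gamma(10, 42.1).
Mode = (a−1)/b = 9/42.1 ≈ 0.2138.

λ̂_MAP = 0.2138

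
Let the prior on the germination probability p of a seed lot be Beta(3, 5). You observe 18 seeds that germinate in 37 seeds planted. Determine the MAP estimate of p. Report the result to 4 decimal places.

p̂_MAP = 0.4651

Prior: Beta(3, 5).
Data: 18 successes in 37 trials. The binomial likelihood contributes p^18(1−p)^19, so the posterior is Beta(3+18, 5+19) = Beta(21, 24).
For Beta(a, b) with a, b > 1 the mode is (a−1)/(a+b−2) = 20/43 ≈ 0.4651.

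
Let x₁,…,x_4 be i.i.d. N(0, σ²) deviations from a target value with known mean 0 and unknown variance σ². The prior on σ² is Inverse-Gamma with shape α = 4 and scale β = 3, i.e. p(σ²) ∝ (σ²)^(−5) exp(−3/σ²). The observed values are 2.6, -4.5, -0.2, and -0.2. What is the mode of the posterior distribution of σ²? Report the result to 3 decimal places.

Sum of squared deviations about the known mean: SS = (2.6−0)² + (-4.5−0)² + (-0.2−0)² + (-0.2−0)² = 27.09.
The Normal likelihood contributes (σ²)^(−n/2) exp(−SS/(2σ²)), so the posterior is Inverse-Gamma(α + n/2, β + SS/2) = Inverse-Gamma(6, 16.545).
The mode of Inverse-Gamma(a, b) is b/(a+1) = 16.545/7 ≈ 2.364.

σ̂²_MAP = 2.364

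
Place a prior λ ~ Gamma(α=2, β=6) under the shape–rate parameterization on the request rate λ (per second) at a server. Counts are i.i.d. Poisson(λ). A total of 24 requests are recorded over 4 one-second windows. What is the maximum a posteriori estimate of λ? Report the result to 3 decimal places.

Σxᵢ = 24, n = 4.
Posterior ∝ λe^(−6λ) · λ^24e^(−4λ) = λ^25e^(−10λ), i.e. Gamma(shape=26, rate=10).
The mode of a Gamma(a, b) with a ≥ 1 (shape–rate) is (a−1)/b = 25/10 ≈ 2.500.

λ̂_MAP = 2.500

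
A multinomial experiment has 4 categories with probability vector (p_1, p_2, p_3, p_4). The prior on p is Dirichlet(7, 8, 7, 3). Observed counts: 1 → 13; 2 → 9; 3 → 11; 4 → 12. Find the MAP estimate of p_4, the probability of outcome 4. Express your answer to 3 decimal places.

The posterior is Dirichlet(αᵢ + nᵢ) = Dirichlet(20, 17, 18, 15).
For a Dirichlet(a₁,…,a_K) with all aᵢ > 1, the mode has j-th component (aⱼ − 1)/(Σaᵢ − K).
Here Σaᵢ = 70 and K = 4, so p_4 = (15 − 1)/(70 − 4) = 14/66 ≈ 0.212.

MAP estimate: 0.212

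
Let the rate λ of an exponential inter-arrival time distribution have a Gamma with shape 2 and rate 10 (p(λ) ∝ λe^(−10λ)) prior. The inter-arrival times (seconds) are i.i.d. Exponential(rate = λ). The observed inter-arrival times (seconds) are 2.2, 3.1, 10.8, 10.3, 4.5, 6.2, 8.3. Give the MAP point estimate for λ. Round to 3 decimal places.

The Exponential(rate=λ) likelihood is ∝ λ^n e^(−λΣtᵢ). Here n = 7 and Σtᵢ = 2.2 + 3.1 + 10.8 + 10.3 + 4.5 + 6.2 + 8.3 = 45.4.
Posterior ∝ λe^(−10λ) · λ^7e^(−45.4λ) = λ^8e^(−55.4λ), i.e. Gamma(9, 55.4).
Mode = (a−1)/b = 8/55.4 ≈ 0.144.

λ̂_MAP = 0.144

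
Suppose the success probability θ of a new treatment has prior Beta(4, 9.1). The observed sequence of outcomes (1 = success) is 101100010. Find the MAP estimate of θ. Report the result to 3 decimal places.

Prior: Beta(4, 9.1).
Data: 4 successes in 9 trials (from the sequence). The binomial likelihood contributes θ^4(1−θ)^5, so the posterior is Beta(4+4, 9.1+5) = Beta(8, 14.1).
For Beta(a, b) with a, b > 1 the mode is (a−1)/(a+b−2) = 7/20.1 ≈ 0.348.

θ̂_MAP = 0.348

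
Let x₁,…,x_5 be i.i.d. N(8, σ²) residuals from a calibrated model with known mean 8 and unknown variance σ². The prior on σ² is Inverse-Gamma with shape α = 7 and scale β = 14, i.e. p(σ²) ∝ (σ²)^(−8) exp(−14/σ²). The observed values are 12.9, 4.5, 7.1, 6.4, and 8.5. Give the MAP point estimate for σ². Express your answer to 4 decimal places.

Sum of squared deviations about the known mean: SS = (12.9−8)² + (4.5−8)² + (7.1−8)² + (6.4−8)² + (8.5−8)² = 39.88.
The Normal likelihood contributes (σ²)^(−n/2) exp(−SS/(2σ²)), so the posterior is Inverse-Gamma(α + n/2, β + SS/2) = Inverse-Gamma(9.5, 33.94).
The mode of Inverse-Gamma(a, b) is b/(a+1) = 33.94/10.5 ≈ 3.2324.

σ̂²_MAP = 3.2324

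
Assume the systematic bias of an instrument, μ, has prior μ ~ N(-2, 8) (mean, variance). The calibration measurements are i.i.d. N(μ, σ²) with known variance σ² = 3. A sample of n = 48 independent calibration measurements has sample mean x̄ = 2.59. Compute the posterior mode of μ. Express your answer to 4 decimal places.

μ̂_MAP = 2.5544

n = 48, x̄ = 2.59.
For a Normal prior and Normal likelihood with known variance, the posterior is Normal; its mode equals its mean, the precision-weighted average.
Prior precision 1/σ₀² = 1/8 = 0.125; data precision n/σ² = 48/3 = 16.
μ̂ = (0.125·(-2) + 16·2.59) / (0.125 + 16) = 41.19/16.125 = 2746/1075 ≈ 2.5544.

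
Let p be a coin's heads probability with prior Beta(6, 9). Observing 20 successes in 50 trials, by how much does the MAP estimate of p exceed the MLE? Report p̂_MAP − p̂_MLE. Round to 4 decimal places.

Posterior is Beta(26, 39); MAP = (26−1)/(65−2) = 25/63 ≈ 0.39683.
MLE ignores the prior: p̂_MLE = k/n = 20/50 ≈ 0.40000.
Difference = 25/63 − 20/50 = -1/315 ≈ -0.0032.

MAP − MLE = -0.0032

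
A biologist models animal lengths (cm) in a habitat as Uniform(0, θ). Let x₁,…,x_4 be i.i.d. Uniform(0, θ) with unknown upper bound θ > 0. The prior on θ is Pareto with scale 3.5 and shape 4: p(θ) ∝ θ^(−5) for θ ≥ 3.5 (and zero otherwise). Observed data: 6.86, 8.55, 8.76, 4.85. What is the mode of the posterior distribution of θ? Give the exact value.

The Uniform(0, θ) likelihood is θ^(−n) for θ ≥ max(xᵢ), zero otherwise. Here max(xᵢ) = 8.76.
Posterior ∝ θ^(−5) · θ^(−4) = θ^(−9) on θ ≥ max(3.5, 8.76) = 8.76.
This density is strictly decreasing in θ, so the posterior mode lies at the lower boundary of the support.

θ̂_MAP = 8.76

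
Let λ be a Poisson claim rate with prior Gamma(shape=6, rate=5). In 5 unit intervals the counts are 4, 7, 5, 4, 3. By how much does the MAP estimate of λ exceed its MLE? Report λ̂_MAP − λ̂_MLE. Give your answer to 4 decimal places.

MAP − MLE = -1.8000

Σxᵢ = 23. Posterior is Gamma(29, 10); MAP = (29−1)/10 = 28/10 ≈ 2.80000.
MLE = x̄ = 23/5 ≈ 4.60000.
Difference = 28/10 − 23/5 = -9/5 ≈ -1.8000.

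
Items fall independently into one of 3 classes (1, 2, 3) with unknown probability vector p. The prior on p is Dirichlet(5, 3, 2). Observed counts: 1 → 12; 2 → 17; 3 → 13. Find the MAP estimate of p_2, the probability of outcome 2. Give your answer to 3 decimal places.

The posterior is Dirichlet(αᵢ + nᵢ) = Dirichlet(17, 20, 15).
For a Dirichlet(a₁,…,a_K) with all aᵢ > 1, the mode has j-th component (aⱼ − 1)/(Σaᵢ − K).
Here Σaᵢ = 52 and K = 3, so p_2 = (20 − 1)/(52 − 3) = 19/49 ≈ 0.388.

MAP estimate: 0.388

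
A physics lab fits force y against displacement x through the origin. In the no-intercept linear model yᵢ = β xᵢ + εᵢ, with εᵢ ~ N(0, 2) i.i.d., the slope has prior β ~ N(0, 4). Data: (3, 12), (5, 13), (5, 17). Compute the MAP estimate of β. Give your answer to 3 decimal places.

β̂_MAP = 3.126

log p(β | y) = −Σ(yᵢ − βxᵢ)²/(2·2) − β²/(2·4) + const.
Setting the derivative to zero: Σxᵢ(yᵢ − βxᵢ)/2 − β/4 = 0, so β = Σxᵢyᵢ / (Σxᵢ² + σ²/τ²).
Σxᵢyᵢ = 3·12 + 5·13 + 5·17 = 186; Σxᵢ² = 59; σ²/τ² = 0.5.
β̂_MAP = 186 / (59 + 0.5) = 186/59.5 ≈ 3.126.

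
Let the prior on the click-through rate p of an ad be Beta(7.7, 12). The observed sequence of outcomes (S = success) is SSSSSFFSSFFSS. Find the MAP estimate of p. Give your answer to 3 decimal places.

Prior: Beta(7.7, 12).
Data: 9 successes in 13 trials (from the sequence). The binomial likelihood contributes p^9(1−p)^4, so the posterior is Beta(7.7+9, 12+4) = Beta(16.7, 16).
For Beta(a, b) with a, b > 1 the mode is (a−1)/(a+b−2) = 15.7/30.7 ≈ 0.511.

p̂_MAP = 0.511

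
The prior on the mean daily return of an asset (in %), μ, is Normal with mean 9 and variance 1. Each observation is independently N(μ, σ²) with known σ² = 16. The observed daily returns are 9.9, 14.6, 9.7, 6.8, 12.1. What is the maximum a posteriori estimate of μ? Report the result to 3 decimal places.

n = 5; x̄ = (9.9 + 14.6 + 9.7 + 6.8 + 12.1)/5 = 53.1/5 = 10.62.
For a Normal prior and Normal likelihood with known variance, the posterior is Normal; its mode equals its mean, the precision-weighted average.
Prior precision 1/σ₀² = 1/1 = 1; data precision n/σ² = 5/16 = 0.3125.
μ̂ = (1·9 + 0.3125·10.62) / (1 + 0.3125) = 12.31875/1.3125 = 657/70 ≈ 9.386.

μ̂_MAP = 9.386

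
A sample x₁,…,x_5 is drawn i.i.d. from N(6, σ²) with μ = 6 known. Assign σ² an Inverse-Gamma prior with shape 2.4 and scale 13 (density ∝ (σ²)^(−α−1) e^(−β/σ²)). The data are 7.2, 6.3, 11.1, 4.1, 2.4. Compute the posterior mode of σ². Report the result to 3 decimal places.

Sum of squared deviations about the known mean: SS = (7.2−6)² + (6.3−6)² + (11.1−6)² + (4.1−6)² + (2.4−6)² = 44.11.
The Normal likelihood contributes (σ²)^(−n/2) exp(−SS/(2σ²)), so the posterior is Inverse-Gamma(α + n/2, β + SS/2) = Inverse-Gamma(4.9, 35.055).
The mode of Inverse-Gamma(a, b) is b/(a+1) = 35.055/5.9 ≈ 5.942.

σ̂²_MAP = 5.942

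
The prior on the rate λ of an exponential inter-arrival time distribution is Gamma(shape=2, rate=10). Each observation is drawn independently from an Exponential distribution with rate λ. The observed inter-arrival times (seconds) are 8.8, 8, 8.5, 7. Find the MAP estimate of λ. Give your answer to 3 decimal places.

The Exponential(rate=λ) likelihood is ∝ λ^n e^(−λΣtᵢ). Here n = 4 and Σtᵢ = 8.8 + 8 + 8.5 + 7 = 32.3.
Posterior ∝ λe^(−10λ) · λ^4e^(−32.3λ) = λ^5e^(−42.3λ), i.e. Gamma(6, 42.3).
Mode = (a−1)/b = 5/42.3 ≈ 0.118.

λ̂_MAP = 0.118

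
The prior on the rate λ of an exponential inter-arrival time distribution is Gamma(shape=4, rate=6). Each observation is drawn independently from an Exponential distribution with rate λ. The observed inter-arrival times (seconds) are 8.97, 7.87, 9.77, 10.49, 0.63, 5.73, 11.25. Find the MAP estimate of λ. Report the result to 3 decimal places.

λ̂_MAP = 0.165

The Exponential(rate=λ) likelihood is ∝ λ^n e^(−λΣtᵢ). Here n = 7 and Σtᵢ = 8.97 + 7.87 + 9.77 + 10.49 + 0.63 + 5.73 + 11.25 = 54.71.
Posterior ∝ λ^3e^(−6λ) · λ^7e^(−54.71λ) = λ^10e^(−60.71λ), i.e. Gamma(11, 60.71).
Mode = (a−1)/b = 10/60.71 ≈ 0.165.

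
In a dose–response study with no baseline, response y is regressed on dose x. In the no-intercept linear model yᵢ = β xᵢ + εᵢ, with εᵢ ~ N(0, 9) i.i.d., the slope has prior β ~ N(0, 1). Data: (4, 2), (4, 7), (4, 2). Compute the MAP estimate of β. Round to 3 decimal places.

β̂_MAP = 0.772

log p(β | y) = −Σ(yᵢ − βxᵢ)²/(2·9) − β²/(2·1) + const.
Setting the derivative to zero: Σxᵢ(yᵢ − βxᵢ)/9 − β/1 = 0, so β = Σxᵢyᵢ / (Σxᵢ² + σ²/τ²).
Σxᵢyᵢ = 4·2 + 4·7 + 4·2 = 44; Σxᵢ² = 48; σ²/τ² = 9.
β̂_MAP = 44 / (48 + 9) = 44/57 ≈ 0.772.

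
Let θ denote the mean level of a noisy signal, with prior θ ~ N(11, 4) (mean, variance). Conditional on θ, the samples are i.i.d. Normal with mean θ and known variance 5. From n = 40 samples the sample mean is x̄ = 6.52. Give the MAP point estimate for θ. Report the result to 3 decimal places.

n = 40, x̄ = 6.52.
For a Normal prior and Normal likelihood with known variance, the posterior is Normal; its mode equals its mean, the precision-weighted average.
Prior precision 1/σ₀² = 1/4 = 0.25; data precision n/σ² = 40/5 = 8.
θ̂ = (0.25·11 + 8·6.52) / (0.25 + 8) = 54.91/8.25 = 5491/825 ≈ 6.656.

θ̂_MAP = 6.656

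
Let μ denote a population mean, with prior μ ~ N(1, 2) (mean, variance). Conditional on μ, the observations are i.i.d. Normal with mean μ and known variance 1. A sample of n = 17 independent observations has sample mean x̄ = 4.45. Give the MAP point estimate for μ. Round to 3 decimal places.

n = 17, x̄ = 4.45.
For a Normal prior and Normal likelihood with known variance, the posterior is Normal; its mode equals its mean, the precision-weighted average.
Prior precision 1/σ₀² = 1/2 = 0.5; data precision n/σ² = 17/1 = 17.
μ̂ = (0.5·1 + 17·4.45) / (0.5 + 17) = 76.15/17.5 = 1523/350 ≈ 4.351.

μ̂_MAP = 4.351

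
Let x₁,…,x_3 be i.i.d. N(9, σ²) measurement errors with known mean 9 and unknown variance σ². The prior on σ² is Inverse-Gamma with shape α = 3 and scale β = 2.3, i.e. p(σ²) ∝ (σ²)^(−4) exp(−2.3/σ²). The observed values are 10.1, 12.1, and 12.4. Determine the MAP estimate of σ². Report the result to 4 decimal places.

σ̂²_MAP = 2.4527

Sum of squared deviations about the known mean: SS = (10.1−9)² + (12.1−9)² + (12.4−9)² = 22.38.
The Normal likelihood contributes (σ²)^(−n/2) exp(−SS/(2σ²)), so the posterior is Inverse-Gamma(α + n/2, β + SS/2) = Inverse-Gamma(4.5, 13.49).
The mode of Inverse-Gamma(a, b) is b/(a+1) = 13.49/5.5 ≈ 2.4527.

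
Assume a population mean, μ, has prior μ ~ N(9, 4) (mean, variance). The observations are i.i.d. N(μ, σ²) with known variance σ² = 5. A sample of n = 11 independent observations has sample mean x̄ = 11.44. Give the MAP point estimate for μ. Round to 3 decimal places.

μ̂_MAP = 11.191

n = 11, x̄ = 11.44.
For a Normal prior and Normal likelihood with known variance, the posterior is Normal; its mode equals its mean, the precision-weighted average.
Prior precision 1/σ₀² = 1/4 = 0.25; data precision n/σ² = 11/5 = 2.2.
μ̂ = (0.25·9 + 2.2·11.44) / (0.25 + 2.2) = 27.418/2.45 = 13709/1225 ≈ 11.191.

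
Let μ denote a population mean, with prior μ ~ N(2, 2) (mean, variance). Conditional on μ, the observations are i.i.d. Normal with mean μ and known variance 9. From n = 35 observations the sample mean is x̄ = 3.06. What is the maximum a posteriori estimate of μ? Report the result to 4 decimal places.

μ̂_MAP = 2.9392

n = 35, x̄ = 3.06.
For a Normal prior and Normal likelihood with known variance, the posterior is Normal; its mode equals its mean, the precision-weighted average.
Prior precision 1/σ₀² = 1/2 = 0.5; data precision n/σ² = 35/9.
μ̂ = (0.5·2 + (35/9)·3.06) / (0.5 + 35/9) = 12.9/(79/18) = 1161/395 ≈ 2.9392.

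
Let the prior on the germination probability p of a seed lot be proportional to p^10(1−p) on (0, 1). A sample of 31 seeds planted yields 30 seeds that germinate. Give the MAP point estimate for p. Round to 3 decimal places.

p̂_MAP = 0.952

The prior density ∝ p^10(1−p)^1 is the kernel of Beta(11, 2).
Data: 30 successes in 31 trials. The binomial likelihood contributes p^30(1−p)^1, so the posterior is Beta(11+30, 2+1) = Beta(41, 3).
For Beta(a, b) with a, b > 1 the mode is (a−1)/(a+b−2) = 40/42 ≈ 0.952.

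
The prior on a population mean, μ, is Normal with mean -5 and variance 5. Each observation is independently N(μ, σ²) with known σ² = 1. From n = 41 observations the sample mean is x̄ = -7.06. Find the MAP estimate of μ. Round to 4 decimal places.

μ̂_MAP = -7.0500

n = 41, x̄ = -7.06.
For a Normal prior and Normal likelihood with known variance, the posterior is Normal; its mode equals its mean, the precision-weighted average.
Prior precision 1/σ₀² = 1/5 = 0.2; data precision n/σ² = 41/1 = 41.
μ̂ = (0.2·(-5) + 41·(-7.06)) / (0.2 + 41) = (-290.46)/41.2 = -7.0500.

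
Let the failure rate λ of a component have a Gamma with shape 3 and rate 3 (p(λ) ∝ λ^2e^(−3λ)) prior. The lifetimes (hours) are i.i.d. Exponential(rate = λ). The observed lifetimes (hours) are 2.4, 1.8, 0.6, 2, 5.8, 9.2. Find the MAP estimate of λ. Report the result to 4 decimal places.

λ̂_MAP = 0.3226

The Exponential(rate=λ) likelihood is ∝ λ^n e^(−λΣtᵢ). Here n = 6 and Σtᵢ = 2.4 + 1.8 + 0.6 + 2 + 5.8 + 9.2 = 21.8.
Posterior ∝ λ^2e^(−3λ) · λ^6e^(−21.8λ) = λ^8e^(−24.8λ), i.e. Gamma(9, 24.8).
Mode = (a−1)/b = 8/24.8 ≈ 0.3226.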